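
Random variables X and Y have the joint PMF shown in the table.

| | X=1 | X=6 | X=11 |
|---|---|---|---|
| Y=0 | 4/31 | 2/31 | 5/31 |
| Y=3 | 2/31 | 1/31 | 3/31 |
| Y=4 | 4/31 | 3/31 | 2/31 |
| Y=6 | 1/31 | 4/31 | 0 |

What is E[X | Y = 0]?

P(Y = 0) = 11/31.
Σ X·P over the event = 1·(4/31) + 6·(2/31) + 11·(5/31) = 71/31.
E[X | Y = 0] = (71/31) / (11/31) = 71/11.

71/11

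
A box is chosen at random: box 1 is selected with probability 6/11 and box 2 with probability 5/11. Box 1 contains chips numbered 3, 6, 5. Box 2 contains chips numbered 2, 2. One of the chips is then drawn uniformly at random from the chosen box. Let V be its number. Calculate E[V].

38/11

E[V | box 1] = (3+6+5)/3 = 14/3.
E[V | box 2] = (2+2)/2 = 2.
E[V] = (6/11)·(14/3) + (5/11)·(2) = 38/11.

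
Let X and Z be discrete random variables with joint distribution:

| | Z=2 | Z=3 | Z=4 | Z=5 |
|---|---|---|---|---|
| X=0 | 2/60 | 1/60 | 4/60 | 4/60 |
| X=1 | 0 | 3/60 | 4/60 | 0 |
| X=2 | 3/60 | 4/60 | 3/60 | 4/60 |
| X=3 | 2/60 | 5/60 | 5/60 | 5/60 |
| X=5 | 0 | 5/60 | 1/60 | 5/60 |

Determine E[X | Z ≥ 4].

78/35

P(Z ≥ 4) = 7/12.
Summing X·P(X=x,Z=y) over the conditioning event gives 13/10.
E[X | Z ≥ 4] = (13/10) / (7/12) = 78/35.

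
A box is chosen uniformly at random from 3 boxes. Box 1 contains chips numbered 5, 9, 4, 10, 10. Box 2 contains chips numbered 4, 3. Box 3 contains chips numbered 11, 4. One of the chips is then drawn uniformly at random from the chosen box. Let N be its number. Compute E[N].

E[N | box 1] = (5+9+4+10+10)/5 = 38/5.
E[N | box 2] = (4+3)/2 = 7/2.
E[N | box 3] = (11+4)/2 = 15/2.
By the law of total expectation,
E[N] = (1/3)·(38/5) + (1/3)·(7/2) + (1/3)·(15/2) = 31/5.

31/5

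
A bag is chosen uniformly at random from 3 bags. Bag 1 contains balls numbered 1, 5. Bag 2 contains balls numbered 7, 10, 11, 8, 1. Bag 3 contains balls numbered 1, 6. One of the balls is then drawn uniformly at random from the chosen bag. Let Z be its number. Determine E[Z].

139/30

E[Z | bag 1] = (1+5)/2 = 3.
E[Z | bag 2] = (7+10+11+8+1)/5 = 37/5.
E[Z | bag 3] = (1+6)/2 = 7/2.
E[Z] = (1/3)·(3) + (1/3)·(37/5) + (1/3)·(7/2) = 139/30.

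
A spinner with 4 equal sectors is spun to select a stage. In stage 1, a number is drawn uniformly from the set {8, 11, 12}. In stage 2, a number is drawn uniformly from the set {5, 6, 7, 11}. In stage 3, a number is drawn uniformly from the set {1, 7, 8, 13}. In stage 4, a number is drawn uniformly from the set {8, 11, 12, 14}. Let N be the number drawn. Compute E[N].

E[N | stage 1] = (8+11+12)/3 = 31/3.
E[N | stage 2] = (5+6+7+11)/4 = 29/4.
E[N | stage 3] = (1+7+8+13)/4 = 29/4.
E[N | stage 4] = (8+11+12+14)/4 = 45/4.
E[N] = (1/4)·(31/3) + (1/4)·(29/4) + (1/4)·(29/4) + (1/4)·(45/4) = 433/48.

433/48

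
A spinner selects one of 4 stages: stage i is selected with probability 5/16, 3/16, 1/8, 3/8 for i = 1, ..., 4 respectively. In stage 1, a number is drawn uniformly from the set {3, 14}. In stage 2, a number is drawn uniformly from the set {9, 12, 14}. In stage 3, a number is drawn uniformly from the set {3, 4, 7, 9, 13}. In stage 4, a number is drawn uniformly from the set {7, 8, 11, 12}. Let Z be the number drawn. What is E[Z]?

E[Z | stage 1] = (3+14)/2 = 17/2.
E[Z | stage 2] = (9+12+14)/3 = 35/3.
E[Z | stage 3] = (3+4+7+9+13)/5 = 36/5.
E[Z | stage 4] = (7+8+11+12)/4 = 19/2.
By the law of total expectation,
E[Z] = (5/16)·(17/2) + (3/16)·(35/3) + (1/8)·(36/5) + (3/8)·(19/2) = 1489/160.

1489/160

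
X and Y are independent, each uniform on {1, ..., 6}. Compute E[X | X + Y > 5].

53/13

P(X + Y > 5) = 13/18.
Summing X·P(x,y) over outcomes with X + Y > 5 gives 53/18.
E[X | X + Y > 5] = (53/18) / (13/18) = 53/13.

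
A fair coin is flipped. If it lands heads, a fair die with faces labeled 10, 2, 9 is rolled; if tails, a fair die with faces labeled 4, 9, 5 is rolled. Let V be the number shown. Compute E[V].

13/2

E[V | heads] = (10+2+9)/3 = 7.
E[V | tails] = (4+9+5)/3 = 6.
By the law of total expectation,
E[V] = (1/2)·(7) + (1/2)·(6) = 13/2.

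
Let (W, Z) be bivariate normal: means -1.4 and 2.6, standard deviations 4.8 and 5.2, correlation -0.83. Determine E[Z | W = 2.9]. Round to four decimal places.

For a bivariate normal, E[Z | W=x] = μ_Z + ρ·(σ_Z/σ_W)·(x − μ_W).
E[Z | W=2.9] = 2.6 + (-0.83)·(5.2/4.8)·(2.9 − (-1.4)) = 2.6 + (-0.89917)·(4.3) = -1.2664.

-1.2664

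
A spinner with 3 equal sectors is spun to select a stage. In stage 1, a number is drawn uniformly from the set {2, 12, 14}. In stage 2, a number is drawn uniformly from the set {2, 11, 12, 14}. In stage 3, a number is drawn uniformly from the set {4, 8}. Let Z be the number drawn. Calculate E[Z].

301/36

E[Z | stage 1] = (2+12+14)/3 = 28/3.
E[Z | stage 2] = (2+11+12+14)/4 = 39/4.
E[Z | stage 3] = (4+8)/2 = 6.
By the law of total expectation,
E[Z] = (1/3)·(28/3) + (1/3)·(39/4) + (1/3)·(6) = 301/36.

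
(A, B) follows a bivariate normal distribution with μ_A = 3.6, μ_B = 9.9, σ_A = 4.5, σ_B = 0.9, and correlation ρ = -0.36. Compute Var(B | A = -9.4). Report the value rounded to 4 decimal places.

Var(B | A=x) = (1 − ρ²)·σ_B².
Var(B | A=-9.4) = (0.9)²·(1 − (-0.36)²) = 0.81·0.8704 = 0.7050.

0.7050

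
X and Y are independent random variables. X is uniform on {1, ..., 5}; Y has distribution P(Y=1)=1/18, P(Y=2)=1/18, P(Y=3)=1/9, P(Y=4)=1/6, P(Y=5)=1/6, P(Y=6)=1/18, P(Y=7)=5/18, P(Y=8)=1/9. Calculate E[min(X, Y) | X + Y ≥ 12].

43/9

P(X + Y ≥ 12) = 1/10.
Summing min(X,Y)·P(x,y) over outcomes with X + Y ≥ 12 gives 43/90.
E[min(X, Y) | X + Y ≥ 12] = (43/90) / (1/10) = 43/9.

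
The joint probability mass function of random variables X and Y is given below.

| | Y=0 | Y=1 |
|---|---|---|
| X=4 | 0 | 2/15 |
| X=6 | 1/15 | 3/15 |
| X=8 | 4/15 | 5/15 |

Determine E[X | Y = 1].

P(Y = 1) = 2/3.
Σ X·P over the event = 4·(2/15) + 6·(3/15) + 8·(5/15) = 22/5.
E[X | Y = 1] = (22/5) / (2/3) = 33/5.

33/5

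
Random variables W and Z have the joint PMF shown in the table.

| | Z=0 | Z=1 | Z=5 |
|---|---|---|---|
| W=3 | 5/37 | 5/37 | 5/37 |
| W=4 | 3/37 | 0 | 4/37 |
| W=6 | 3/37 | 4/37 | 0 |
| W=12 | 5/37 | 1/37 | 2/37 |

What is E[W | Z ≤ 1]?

P(Z ≤ 1) = 26/37.
Σ W·P over the event = 3·(5/37) + 3·(5/37) + 4·(3/37) + 6·(3/37) + 6·(4/37) + 12·(5/37) + 12·(1/37) = 156/37.
E[W | Z ≤ 1] = (156/37) / (26/37) = 6.

6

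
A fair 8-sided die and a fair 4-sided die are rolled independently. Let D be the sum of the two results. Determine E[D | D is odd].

7

P(D is odd) = 1/2.
Σ over the event: 3·1/16 + 5·1/8 + 7·1/8 + 9·1/8 + 11·1/16 = 7/2.
E[D | D is odd] = (7/2) / (1/2) = 7.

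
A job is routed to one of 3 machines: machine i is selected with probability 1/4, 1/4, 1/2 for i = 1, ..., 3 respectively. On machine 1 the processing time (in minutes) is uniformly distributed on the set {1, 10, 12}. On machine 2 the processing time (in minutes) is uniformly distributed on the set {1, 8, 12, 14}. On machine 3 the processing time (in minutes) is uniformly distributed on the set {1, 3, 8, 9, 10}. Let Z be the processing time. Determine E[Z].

E[Z | machine 1] = (1+10+12)/3 = 23/3.
E[Z | machine 2] = (1+8+12+14)/4 = 35/4.
E[Z | machine 3] = (1+3+8+9+10)/5 = 31/5.
By the law of total expectation,
E[Z] = (1/4)·(23/3) + (1/4)·(35/4) + (1/2)·(31/5) = 1729/240.

1729/240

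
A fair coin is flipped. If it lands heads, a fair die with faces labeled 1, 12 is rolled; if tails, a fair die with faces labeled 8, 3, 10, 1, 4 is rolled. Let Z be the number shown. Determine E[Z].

117/20

E[Z | heads] = (1+12)/2 = 13/2.
E[Z | tails] = (8+3+10+1+4)/5 = 26/5.
E[Z] = (1/2)·(13/2) + (1/2)·(26/5) = 117/20.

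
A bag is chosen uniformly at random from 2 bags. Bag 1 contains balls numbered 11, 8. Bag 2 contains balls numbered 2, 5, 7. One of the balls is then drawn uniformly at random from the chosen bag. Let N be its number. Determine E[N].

E[N | bag 1] = (11+8)/2 = 19/2.
E[N | bag 2] = (2+5+7)/3 = 14/3.
E[N] = (1/2)·(19/2) + (1/2)·(14/3) = 85/12.

85/12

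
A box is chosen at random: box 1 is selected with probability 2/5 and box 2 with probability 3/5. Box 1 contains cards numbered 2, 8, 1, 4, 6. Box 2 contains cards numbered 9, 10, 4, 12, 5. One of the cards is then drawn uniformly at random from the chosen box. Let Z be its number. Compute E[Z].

E[Z | box 1] = (2+8+1+4+6)/5 = 21/5.
E[Z | box 2] = (9+10+4+12+5)/5 = 8.
By the law of total expectation,
E[Z] = (2/5)·(21/5) + (3/5)·(8) = 162/25.

162/25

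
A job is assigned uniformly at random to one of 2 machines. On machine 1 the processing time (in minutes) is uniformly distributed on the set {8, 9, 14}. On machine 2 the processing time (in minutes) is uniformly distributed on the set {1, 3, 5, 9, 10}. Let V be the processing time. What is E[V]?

E[V | machine 1] = (8+9+14)/3 = 31/3.
E[V | machine 2] = (1+3+5+9+10)/5 = 28/5.
E[V] = (1/2)·(31/3) + (1/2)·(28/5) = 239/30.

239/30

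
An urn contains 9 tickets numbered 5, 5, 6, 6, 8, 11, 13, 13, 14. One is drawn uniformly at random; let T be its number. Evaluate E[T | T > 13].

P(T > 13) = 1/9.
Σ over the event: 14·1/9 = 14/9.
E[T | T > 13] = (14/9) / (1/9) = 14.

14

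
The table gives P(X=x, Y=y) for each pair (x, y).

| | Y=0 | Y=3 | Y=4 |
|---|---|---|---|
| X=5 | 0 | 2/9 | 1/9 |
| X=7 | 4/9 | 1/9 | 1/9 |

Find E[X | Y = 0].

P(Y = 0) = 4/9.
Summing X·P(X=x,Y=y) over the conditioning event gives 28/9.
E[X | Y = 0] = (28/9) / (4/9) = 7.

7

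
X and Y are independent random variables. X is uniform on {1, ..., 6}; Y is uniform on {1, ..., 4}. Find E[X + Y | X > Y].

P(X > Y) = 7/12.
Summing (X+Y)·P(x,y) over outcomes with X > Y gives 47/12.
E[X + Y | X > Y] = (47/12) / (7/12) = 47/7.

47/7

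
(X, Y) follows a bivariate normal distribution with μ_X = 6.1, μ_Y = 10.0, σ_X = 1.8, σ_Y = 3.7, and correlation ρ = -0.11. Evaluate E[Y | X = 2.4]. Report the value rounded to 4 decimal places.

The regression of Y on X has slope ρ·σ_Y/σ_X and passes through (μ_X, μ_Y).
E[Y | X=2.4] = 10.0 + (-0.11)·(3.7/1.8)·(2.4 − (6.1)) = 10.0 + (-0.22611)·(-3.7) = 10.8366.

10.8366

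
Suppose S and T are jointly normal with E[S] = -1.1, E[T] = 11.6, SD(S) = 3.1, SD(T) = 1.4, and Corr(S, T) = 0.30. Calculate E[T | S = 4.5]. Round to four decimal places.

For a bivariate normal, E[T | S=x] = μ_T + ρ·(σ_T/σ_S)·(x − μ_S).
E[T | S=4.5] = 11.6 + (0.30)·(1.4/3.1)·(4.5 − (-1.1)) = 11.6 + (0.13548)·(5.6) = 12.3587.

12.3587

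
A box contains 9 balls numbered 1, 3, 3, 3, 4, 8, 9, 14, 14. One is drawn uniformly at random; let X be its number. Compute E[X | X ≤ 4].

14/5

P(X ≤ 4) = 5/9.
Σ over the event: 1·1/9 + 3·1/3 + 4·1/9 = 14/9.
E[X | X ≤ 4] = (14/9) / (5/9) = 14/5.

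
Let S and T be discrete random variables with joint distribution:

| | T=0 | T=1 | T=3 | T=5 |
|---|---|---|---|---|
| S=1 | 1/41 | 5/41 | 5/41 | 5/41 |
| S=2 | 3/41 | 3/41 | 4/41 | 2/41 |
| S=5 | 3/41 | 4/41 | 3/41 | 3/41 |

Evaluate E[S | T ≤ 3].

81/31

P(T ≤ 3) = 31/41.
Summing S·P(S=x,T=y) over the conditioning event gives 81/41.
E[S | T ≤ 3] = (81/41) / (31/41) = 81/31.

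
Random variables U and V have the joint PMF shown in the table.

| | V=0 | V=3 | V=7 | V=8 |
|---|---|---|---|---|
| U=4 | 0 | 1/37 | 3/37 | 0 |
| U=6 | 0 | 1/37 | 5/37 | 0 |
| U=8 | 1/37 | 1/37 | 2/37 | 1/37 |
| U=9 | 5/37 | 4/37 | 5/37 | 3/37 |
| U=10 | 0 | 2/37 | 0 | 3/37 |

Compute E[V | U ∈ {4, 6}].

P(U ∈ {4, 6}) = 10/37.
Σ V·P over the event = 3·(1/37) + 7·(3/37) + 3·(1/37) + 7·(5/37) = 62/37.
E[V | U ∈ {4, 6}] = (62/37) / (10/37) = 31/5.

31/5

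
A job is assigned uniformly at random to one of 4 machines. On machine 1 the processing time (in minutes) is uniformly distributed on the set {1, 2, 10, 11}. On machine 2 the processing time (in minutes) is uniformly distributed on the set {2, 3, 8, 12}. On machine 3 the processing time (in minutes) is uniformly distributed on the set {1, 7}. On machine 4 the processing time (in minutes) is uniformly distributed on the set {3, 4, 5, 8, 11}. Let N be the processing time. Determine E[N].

E[N | machine 1] = (1+2+10+11)/4 = 6.
E[N | machine 2] = (2+3+8+12)/4 = 25/4.
E[N | machine 3] = (1+7)/2 = 4.
E[N | machine 4] = (3+4+5+8+11)/5 = 31/5.
By the law of total expectation,
E[N] = (1/4)·(6) + (1/4)·(25/4) + (1/4)·(4) + (1/4)·(31/5) = 449/80.

449/80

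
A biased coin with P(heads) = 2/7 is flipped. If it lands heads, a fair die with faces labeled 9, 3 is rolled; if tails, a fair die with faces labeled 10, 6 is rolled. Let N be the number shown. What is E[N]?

E[N | heads] = (9+3)/2 = 6.
E[N | tails] = (10+6)/2 = 8.
E[N] = (2/7)·(6) + (5/7)·(8) = 52/7.

52/7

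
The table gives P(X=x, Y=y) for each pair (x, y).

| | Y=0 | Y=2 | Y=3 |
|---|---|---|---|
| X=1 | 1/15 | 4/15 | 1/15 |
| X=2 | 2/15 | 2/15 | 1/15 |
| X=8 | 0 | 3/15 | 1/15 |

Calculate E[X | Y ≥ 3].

11/3

P(Y ≥ 3) = 1/5.
Summing X·P(X=x,Y=y) over the conditioning event gives 11/15.
E[X | Y ≥ 3] = (11/15) / (1/5) = 11/3.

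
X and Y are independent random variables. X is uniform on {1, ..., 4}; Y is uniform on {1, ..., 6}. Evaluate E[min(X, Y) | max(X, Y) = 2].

Outcomes with max(X, Y) = 2: (1,2), (2,1), (2,2), each with probability 1/24.
E[min(X, Y) | max(X, Y) = 2] = (1 + 1 + 2) / 3 = 4/3.

4/3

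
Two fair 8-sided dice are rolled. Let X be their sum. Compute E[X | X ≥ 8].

464/43

P(X ≥ 8) = 43/64.
E[X | X ≥ 8] = (29/4) / (43/64) = 464/43.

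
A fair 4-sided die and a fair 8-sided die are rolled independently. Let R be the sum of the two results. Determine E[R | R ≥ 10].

32/3

P(R ≥ 10) = 3/16.
Σ over the event: 10·3/32 + 11·1/16 + 12·1/32 = 2.
E[R | R ≥ 10] = (2) / (3/16) = 32/3.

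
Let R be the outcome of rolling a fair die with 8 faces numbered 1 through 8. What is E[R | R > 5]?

Given R > 5, R is equally likely to be any of {6, 7, 8}.
E[R | R > 5] = (6 + 7 + 8) / 3 = 7.

7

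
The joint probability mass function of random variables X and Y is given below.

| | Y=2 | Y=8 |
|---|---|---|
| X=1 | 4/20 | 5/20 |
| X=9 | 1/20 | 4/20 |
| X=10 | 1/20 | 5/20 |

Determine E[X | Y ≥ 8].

13/2

P(Y ≥ 8) = 7/10.
Σ X·P over the event = 1·(5/20) + 9·(4/20) + 10·(5/20) = 91/20.
E[X | Y ≥ 8] = (91/20) / (7/10) = 13/2.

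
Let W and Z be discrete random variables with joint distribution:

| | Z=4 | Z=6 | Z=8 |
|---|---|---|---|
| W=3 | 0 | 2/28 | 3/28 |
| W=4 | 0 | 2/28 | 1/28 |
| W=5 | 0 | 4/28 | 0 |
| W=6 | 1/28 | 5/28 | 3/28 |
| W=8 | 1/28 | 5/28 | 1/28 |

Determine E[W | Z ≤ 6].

59/10

P(Z ≤ 6) = 5/7.
Summing W·P(W=x,Z=y) over the conditioning event gives 59/14.
E[W | Z ≤ 6] = (59/14) / (5/7) = 59/10.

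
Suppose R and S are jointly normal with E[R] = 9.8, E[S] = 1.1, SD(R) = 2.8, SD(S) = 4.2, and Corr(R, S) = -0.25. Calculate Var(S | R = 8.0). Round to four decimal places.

The conditional variance in a bivariate normal is σ_S²(1 − ρ²), independent of x.
Var(S | R=8.0) = (4.2)²·(1 − (-0.25)²) = 17.64·0.9375 = 16.5375.

16.5375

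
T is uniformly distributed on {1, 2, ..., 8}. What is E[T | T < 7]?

7/2

Given T < 7, T is equally likely to be any of {1, 2, 3, 4, 5, 6}.
E[T | T < 7] = (1 + 2 + 3 + 4 + 5 + 6) / 6 = 7/2.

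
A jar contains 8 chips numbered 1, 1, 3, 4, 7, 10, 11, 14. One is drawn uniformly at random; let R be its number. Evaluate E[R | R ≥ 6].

21/2

P(R ≥ 6) = 1/2.
Σ over the event: 7·1/8 + 10·1/8 + 11·1/8 + 14·1/8 = 21/4.
E[R | R ≥ 6] = (21/4) / (1/2) = 21/2.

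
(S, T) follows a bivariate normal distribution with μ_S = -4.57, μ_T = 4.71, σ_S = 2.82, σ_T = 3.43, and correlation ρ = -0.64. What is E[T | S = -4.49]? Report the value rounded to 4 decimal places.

4.6477

E[T | S=x] = μ_T + ρ(σ_T/σ_S)(x − μ_S) for jointly normal variables.
E[T | S=-4.49] = 4.71 + (-0.64)·(3.43/2.82)·(-4.49 − (-4.57)) = 4.71 + (-0.77844)·(0.08) = 4.6477.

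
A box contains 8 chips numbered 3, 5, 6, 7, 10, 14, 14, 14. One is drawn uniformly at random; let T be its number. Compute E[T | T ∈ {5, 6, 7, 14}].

10

P(T ∈ {5, 6, 7, 14}) = 3/4.
Σ over the event: 5·1/8 + 6·1/8 + 7·1/8 + 14·3/8 = 15/2.
E[T | T ∈ {5, 6, 7, 14}] = (15/2) / (3/4) = 10.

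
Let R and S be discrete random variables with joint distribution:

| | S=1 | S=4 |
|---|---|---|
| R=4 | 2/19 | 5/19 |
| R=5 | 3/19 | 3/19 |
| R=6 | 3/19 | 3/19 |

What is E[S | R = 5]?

P(R = 5) = 6/19.
Σ S·P over the event = 1·(3/19) + 4·(3/19) = 15/19.
E[S | R = 5] = (15/19) / (6/19) = 5/2.

5/2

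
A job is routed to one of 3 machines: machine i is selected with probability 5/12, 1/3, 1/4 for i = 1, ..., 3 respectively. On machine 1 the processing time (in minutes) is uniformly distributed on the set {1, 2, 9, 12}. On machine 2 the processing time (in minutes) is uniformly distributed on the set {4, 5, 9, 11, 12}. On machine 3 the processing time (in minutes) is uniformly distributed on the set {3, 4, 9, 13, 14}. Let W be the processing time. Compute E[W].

E[W | machine 1] = (1+2+9+12)/4 = 6.
E[W | machine 2] = (4+5+9+11+12)/5 = 41/5.
E[W | machine 3] = (3+4+9+13+14)/5 = 43/5.
E[W] = (5/12)·(6) + (1/3)·(41/5) + (1/4)·(43/5) = 443/60.

443/60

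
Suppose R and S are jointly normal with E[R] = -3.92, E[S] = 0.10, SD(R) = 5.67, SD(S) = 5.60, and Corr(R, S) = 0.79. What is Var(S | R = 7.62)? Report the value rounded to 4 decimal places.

11.7882

For a bivariate normal, Var(S | R=x) = σ_S²(1 − ρ²).
Var(S | R=7.62) = (5.60)²·(1 − (0.79)²) = 31.36·0.3759 = 11.7882.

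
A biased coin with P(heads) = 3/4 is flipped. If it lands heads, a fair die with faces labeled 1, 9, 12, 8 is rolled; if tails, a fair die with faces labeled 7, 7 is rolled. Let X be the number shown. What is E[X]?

59/8

E[X | heads] = (1+9+12+8)/4 = 15/2.
E[X | tails] = (7+7)/2 = 7.
By the law of total expectation,
E[X] = (3/4)·(15/2) + (1/4)·(7) = 59/8.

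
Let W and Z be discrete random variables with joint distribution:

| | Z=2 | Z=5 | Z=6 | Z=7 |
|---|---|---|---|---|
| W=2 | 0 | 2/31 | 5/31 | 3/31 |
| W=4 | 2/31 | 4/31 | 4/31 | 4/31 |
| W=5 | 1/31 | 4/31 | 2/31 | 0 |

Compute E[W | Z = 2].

P(Z = 2) = 3/31.
Σ W·P over the event = 4·(2/31) + 5·(1/31) = 13/31.
E[W | Z = 2] = (13/31) / (3/31) = 13/3.

13/3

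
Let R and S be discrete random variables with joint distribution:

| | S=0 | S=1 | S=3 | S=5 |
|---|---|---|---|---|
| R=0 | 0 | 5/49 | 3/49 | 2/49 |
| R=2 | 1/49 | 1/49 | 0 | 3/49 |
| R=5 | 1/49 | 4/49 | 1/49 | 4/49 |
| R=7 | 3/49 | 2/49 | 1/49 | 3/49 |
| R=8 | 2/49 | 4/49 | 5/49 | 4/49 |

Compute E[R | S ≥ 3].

131/26

P(S ≥ 3) = 26/49.
Summing R·P(R=x,S=y) over the conditioning event gives 131/49.
E[R | S ≥ 3] = (131/49) / (26/49) = 131/26.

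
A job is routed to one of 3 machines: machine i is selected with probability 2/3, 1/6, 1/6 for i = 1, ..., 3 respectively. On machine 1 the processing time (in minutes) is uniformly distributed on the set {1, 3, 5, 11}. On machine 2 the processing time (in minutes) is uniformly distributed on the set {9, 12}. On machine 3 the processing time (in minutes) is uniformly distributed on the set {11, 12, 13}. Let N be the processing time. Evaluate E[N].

85/12

E[N | machine 1] = (1+3+5+11)/4 = 5.
E[N | machine 2] = (9+12)/2 = 21/2.
E[N | machine 3] = (11+12+13)/3 = 12.
By the law of total expectation,
E[N] = (2/3)·(5) + (1/6)·(21/2) + (1/6)·(12) = 85/12.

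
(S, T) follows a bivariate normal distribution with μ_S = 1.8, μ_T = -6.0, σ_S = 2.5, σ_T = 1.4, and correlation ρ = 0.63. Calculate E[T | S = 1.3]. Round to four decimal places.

-6.1764

For a bivariate normal, E[T | S=x] = μ_T + ρ·(σ_T/σ_S)·(x − μ_S).
E[T | S=1.3] = -6.0 + (0.63)·(1.4/2.5)·(1.3 − (1.8)) = -6.0 + (0.3528)·(-0.5) = -6.1764.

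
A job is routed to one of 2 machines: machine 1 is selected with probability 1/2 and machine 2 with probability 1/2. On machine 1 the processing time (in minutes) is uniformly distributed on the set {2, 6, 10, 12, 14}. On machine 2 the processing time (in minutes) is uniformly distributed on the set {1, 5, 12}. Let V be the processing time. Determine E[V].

E[V | machine 1] = (2+6+10+12+14)/5 = 44/5.
E[V | machine 2] = (1+5+12)/3 = 6.
E[V] = (1/2)·(44/5) + (1/2)·(6) = 37/5.

37/5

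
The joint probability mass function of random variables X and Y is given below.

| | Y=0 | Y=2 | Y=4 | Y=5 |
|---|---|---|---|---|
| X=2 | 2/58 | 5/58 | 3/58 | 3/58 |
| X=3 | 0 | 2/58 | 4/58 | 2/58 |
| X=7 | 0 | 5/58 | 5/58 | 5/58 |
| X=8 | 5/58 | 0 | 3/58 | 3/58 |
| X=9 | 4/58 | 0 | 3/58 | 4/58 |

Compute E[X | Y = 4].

P(Y = 4) = 9/29.
Σ X·P over the event = 2·(3/58) + 3·(4/58) + 7·(5/58) + 8·(3/58) + 9·(3/58) = 52/29.
E[X | Y = 4] = (52/29) / (9/29) = 52/9.

52/9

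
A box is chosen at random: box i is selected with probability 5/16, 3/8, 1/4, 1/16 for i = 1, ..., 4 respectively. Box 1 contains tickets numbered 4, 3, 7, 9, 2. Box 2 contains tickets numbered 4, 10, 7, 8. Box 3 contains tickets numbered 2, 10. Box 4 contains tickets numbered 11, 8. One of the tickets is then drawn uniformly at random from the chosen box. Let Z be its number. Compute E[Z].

E[Z | box 1] = (4+3+7+9+2)/5 = 5.
E[Z | box 2] = (4+10+7+8)/4 = 29/4.
E[Z | box 3] = (2+10)/2 = 6.
E[Z | box 4] = (11+8)/2 = 19/2.
By the law of total expectation,
E[Z] = (5/16)·(5) + (3/8)·(29/4) + (1/4)·(6) + (1/16)·(19/2) = 51/8.

51/8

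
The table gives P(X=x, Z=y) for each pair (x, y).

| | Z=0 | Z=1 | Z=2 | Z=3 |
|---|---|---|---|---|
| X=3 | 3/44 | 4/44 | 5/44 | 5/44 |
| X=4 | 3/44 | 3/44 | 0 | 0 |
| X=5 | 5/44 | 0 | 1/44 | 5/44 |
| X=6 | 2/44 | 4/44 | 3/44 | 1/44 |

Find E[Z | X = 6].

P(X = 6) = 5/22.
Σ Z·P over the event = 0·(2/44) + 1·(4/44) + 2·(3/44) + 3·(1/44) = 13/44.
E[Z | X = 6] = (13/44) / (5/22) = 13/10.

13/10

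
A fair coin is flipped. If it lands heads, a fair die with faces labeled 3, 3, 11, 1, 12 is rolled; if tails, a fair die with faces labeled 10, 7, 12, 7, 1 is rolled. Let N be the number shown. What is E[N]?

E[N | heads] = (3+3+11+1+12)/5 = 6.
E[N | tails] = (10+7+12+7+1)/5 = 37/5.
By the law of total expectation,
E[N] = (1/2)·(6) + (1/2)·(37/5) = 67/10.

67/10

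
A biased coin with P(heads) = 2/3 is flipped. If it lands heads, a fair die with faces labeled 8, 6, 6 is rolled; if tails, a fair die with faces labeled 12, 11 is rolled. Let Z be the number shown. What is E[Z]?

E[Z | heads] = (8+6+6)/3 = 20/3.
E[Z | tails] = (12+11)/2 = 23/2.
E[Z] = (2/3)·(20/3) + (1/3)·(23/2) = 149/18.

149/18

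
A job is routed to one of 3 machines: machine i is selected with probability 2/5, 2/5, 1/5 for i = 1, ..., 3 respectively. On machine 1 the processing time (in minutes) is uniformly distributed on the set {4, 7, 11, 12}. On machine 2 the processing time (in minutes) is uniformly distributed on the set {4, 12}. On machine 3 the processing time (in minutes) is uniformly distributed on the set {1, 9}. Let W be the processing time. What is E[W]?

38/5

E[W | machine 1] = (4+7+11+12)/4 = 17/2.
E[W | machine 2] = (4+12)/2 = 8.
E[W | machine 3] = (1+9)/2 = 5.
E[W] = (2/5)·(17/2) + (2/5)·(8) + (1/5)·(5) = 38/5.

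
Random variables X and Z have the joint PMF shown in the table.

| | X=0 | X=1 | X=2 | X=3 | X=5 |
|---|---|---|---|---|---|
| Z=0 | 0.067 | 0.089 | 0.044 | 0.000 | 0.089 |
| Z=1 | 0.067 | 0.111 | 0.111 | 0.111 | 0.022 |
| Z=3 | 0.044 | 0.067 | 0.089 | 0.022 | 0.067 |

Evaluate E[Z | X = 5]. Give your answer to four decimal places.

P(X = 5) = 0.178.
Σ Z·P over the event = 0·(0.089) + 1·(0.022) + 3·(0.067) = 0.223.
E[Z | X = 5] = (0.223) / (0.178) = 1.2528.

1.2528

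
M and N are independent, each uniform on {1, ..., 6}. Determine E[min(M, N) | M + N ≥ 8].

P(M + N ≥ 8) = 5/12.
Summing min(M,N)·P(x,y) over outcomes with M + N ≥ 8 gives 19/12.
E[min(M, N) | M + N ≥ 8] = (19/12) / (5/12) = 19/5.

19/5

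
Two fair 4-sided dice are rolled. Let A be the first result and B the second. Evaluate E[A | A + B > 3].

P(A + B > 3) = 13/16.
Summing A·P(x,y) over outcomes with A + B > 3 gives 9/4.
E[A | A + B > 3] = (9/4) / (13/16) = 36/13.

36/13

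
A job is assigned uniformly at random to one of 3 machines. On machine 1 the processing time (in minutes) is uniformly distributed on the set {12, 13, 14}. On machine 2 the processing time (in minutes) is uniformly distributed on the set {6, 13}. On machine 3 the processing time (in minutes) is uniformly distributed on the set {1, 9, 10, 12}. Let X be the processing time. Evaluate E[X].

61/6

E[X | machine 1] = (12+13+14)/3 = 13.
E[X | machine 2] = (6+13)/2 = 19/2.
E[X | machine 3] = (1+9+10+12)/4 = 8.
E[X] = (1/3)·(13) + (1/3)·(19/2) + (1/3)·(8) = 61/6.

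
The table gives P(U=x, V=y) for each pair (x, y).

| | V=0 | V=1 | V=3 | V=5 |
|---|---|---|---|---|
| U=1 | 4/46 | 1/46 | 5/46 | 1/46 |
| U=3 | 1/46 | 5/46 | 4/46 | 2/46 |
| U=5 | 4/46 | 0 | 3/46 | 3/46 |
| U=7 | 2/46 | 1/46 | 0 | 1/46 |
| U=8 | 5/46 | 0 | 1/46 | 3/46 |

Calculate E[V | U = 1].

P(U = 1) = 11/46.
Σ V·P over the event = 0·(4/46) + 1·(1/46) + 3·(5/46) + 5·(1/46) = 21/46.
E[V | U = 1] = (21/46) / (11/46) = 21/11.

21/11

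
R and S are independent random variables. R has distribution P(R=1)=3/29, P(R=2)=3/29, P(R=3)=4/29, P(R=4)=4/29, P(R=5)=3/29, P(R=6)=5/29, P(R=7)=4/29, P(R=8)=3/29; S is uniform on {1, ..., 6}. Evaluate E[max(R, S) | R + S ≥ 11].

258/37

P(R + S ≥ 11) = 37/174.
Summing max(R,S)·P(x,y) over outcomes with R + S ≥ 11 gives 43/29.
E[max(R, S) | R + S ≥ 11] = (43/29) / (37/174) = 258/37.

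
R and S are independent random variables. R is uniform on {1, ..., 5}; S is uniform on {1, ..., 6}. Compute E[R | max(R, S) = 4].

Outcomes with max(R, S) = 4: (1,4), (2,4), (3,4), (4,1), (4,2), (4,3), (4,4), each with probability 1/30.
E[R | max(R, S) = 4] = (1 + 2 + 3 + 4 + 4 + 4 + 4) / 7 = 22/7.

22/7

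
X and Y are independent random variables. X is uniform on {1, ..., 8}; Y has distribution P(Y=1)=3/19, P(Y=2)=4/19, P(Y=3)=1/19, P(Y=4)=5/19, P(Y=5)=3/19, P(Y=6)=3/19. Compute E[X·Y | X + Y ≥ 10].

P(X + Y ≥ 10) = 6/19.
Summing XY·P(x,y) over outcomes with X + Y ≥ 10 gives 1459/152.
E[X·Y | X + Y ≥ 10] = (1459/152) / (6/19) = 1459/48.

1459/48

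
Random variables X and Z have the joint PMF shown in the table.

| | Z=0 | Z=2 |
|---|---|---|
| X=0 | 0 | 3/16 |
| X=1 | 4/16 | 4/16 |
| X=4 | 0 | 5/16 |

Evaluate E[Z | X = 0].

2

P(X = 0) = 3/16.
Σ Z·P over the event = 2·(3/16) = 3/8.
E[Z | X = 0] = (3/8) / (3/16) = 2.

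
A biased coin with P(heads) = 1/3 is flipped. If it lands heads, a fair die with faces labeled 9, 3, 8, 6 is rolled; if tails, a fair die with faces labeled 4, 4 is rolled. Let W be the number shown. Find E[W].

29/6

E[W | heads] = (9+3+8+6)/4 = 13/2.
E[W | tails] = (4+4)/2 = 4.
By the law of total expectation,
E[W] = (1/3)·(13/2) + (2/3)·(4) = 29/6.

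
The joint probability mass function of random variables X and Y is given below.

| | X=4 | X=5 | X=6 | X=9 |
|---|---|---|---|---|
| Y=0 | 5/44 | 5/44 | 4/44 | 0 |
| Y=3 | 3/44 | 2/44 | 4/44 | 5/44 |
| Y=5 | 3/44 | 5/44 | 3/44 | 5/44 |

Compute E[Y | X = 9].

4

P(X = 9) = 5/22.
Σ Y·P over the event = 3·(5/44) + 5·(5/44) = 10/11.
E[Y | X = 9] = (10/11) / (5/22) = 4.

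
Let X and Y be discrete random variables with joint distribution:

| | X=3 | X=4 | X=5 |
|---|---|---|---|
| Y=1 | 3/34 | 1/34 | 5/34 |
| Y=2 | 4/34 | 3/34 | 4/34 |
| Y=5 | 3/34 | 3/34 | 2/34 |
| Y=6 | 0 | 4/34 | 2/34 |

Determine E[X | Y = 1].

38/9

P(Y = 1) = 9/34.
Summing X·P(X=x,Y=y) over the conditioning event gives 19/17.
E[X | Y = 1] = (19/17) / (9/34) = 38/9.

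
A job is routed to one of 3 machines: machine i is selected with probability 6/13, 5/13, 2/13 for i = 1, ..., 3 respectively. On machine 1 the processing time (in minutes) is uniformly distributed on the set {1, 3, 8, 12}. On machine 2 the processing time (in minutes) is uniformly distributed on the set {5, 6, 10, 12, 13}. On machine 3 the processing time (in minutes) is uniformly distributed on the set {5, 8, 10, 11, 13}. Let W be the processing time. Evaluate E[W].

504/65

E[W | machine 1] = (1+3+8+12)/4 = 6.
E[W | machine 2] = (5+6+10+12+13)/5 = 46/5.
E[W | machine 3] = (5+8+10+11+13)/5 = 47/5.
By the law of total expectation,
E[W] = (6/13)·(6) + (5/13)·(46/5) + (2/13)·(47/5) = 504/65.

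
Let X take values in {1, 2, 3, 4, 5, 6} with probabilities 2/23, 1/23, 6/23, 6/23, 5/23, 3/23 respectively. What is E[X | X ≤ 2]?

4/3

P(X ≤ 2) = 3/23.
Σ over the event: 1·2/23 + 2·1/23 = 4/23.
E[X | X ≤ 2] = (4/23) / (3/23) = 4/3.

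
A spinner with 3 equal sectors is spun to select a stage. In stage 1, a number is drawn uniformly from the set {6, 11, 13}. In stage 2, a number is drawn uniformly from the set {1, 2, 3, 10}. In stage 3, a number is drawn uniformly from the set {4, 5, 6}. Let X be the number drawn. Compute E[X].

19/3

E[X | stage 1] = (6+11+13)/3 = 10.
E[X | stage 2] = (1+2+3+10)/4 = 4.
E[X | stage 3] = (4+5+6)/3 = 5.
E[X] = (1/3)·(10) + (1/3)·(4) + (1/3)·(5) = 19/3.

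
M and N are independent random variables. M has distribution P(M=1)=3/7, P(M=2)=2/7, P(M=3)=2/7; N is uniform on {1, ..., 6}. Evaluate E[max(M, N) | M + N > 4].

P(M + N > 4) = 9/14.
Summing max(M,N)·P(x,y) over outcomes with M + N > 4 gives 41/14.
E[max(M, N) | M + N > 4] = (41/14) / (9/14) = 41/9.

41/9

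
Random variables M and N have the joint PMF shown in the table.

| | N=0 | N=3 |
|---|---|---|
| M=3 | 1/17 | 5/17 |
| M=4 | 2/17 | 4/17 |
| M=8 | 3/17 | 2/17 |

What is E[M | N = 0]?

35/6

P(N = 0) = 6/17.
Σ M·P over the event = 3·(1/17) + 4·(2/17) + 8·(3/17) = 35/17.
E[M | N = 0] = (35/17) / (6/17) = 35/6.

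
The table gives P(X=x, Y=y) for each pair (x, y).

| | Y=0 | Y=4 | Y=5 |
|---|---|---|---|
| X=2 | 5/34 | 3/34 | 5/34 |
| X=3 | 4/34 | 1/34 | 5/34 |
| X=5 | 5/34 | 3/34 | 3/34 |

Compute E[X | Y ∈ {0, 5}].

29/9

P(Y ∈ {0, 5}) = 27/34.
Σ X·P over the event = 2·(5/34) + 2·(5/34) + 3·(4/34) + 3·(5/34) + 5·(5/34) + 5·(3/34) = 87/34.
E[X | Y ∈ {0, 5}] = (87/34) / (27/34) = 29/9.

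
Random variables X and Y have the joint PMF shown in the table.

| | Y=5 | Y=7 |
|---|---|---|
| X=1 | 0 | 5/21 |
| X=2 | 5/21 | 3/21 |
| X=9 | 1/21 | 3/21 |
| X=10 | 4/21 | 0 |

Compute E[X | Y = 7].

38/11

P(Y = 7) = 11/21.
Summing X·P(X=x,Y=y) over the conditioning event gives 38/21.
E[X | Y = 7] = (38/21) / (11/21) = 38/11.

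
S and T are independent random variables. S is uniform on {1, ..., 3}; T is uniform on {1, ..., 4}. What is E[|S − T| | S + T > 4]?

4/3

Outcomes with S + T > 4: (1,4), (2,3), (2,4), (3,2), (3,3), (3,4), each with probability 1/12.
E[|S − T| | S + T > 4] = (3 + 1 + 2 + 1 + 0 + 1) / 6 = 4/3.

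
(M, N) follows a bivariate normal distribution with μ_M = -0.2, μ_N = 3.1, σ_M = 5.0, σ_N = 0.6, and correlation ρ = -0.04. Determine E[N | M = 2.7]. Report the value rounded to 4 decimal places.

For a bivariate normal, E[N | M=x] = μ_N + ρ·(σ_N/σ_M)·(x − μ_M).
E[N | M=2.7] = 3.1 + (-0.04)·(0.6/5.0)·(2.7 − (-0.2)) = 3.1 + (-0.0048)·(2.9) = 3.0861.

3.0861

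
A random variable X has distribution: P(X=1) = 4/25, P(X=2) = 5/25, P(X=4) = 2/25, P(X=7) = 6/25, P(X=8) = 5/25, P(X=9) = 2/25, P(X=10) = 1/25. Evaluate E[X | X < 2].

1

P(X < 2) = 4/25.
Σ over the event: 1·4/25 = 4/25.
E[X | X < 2] = (4/25) / (4/25) = 1.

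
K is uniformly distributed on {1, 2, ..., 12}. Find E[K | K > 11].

Given K > 11, K is equally likely to be any of {12}.
E[K | K > 11] = (12) / 1 = 12.

12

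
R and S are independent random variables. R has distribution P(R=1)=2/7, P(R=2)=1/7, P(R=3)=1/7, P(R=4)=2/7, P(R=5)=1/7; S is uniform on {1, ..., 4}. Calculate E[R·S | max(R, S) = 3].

P(max(R, S) = 3) = 3/14.
Summing RS·P(x,y) over outcomes with max(R, S) = 3 gives 15/14.
E[R·S | max(R, S) = 3] = (15/14) / (3/14) = 5.

5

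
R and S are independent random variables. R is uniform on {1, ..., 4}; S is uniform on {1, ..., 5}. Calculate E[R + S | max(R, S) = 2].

10/3

Outcomes with max(R, S) = 2: (1,2), (2,1), (2,2), each with probability 1/20.
E[R + S | max(R, S) = 2] = (3 + 3 + 4) / 3 = 10/3.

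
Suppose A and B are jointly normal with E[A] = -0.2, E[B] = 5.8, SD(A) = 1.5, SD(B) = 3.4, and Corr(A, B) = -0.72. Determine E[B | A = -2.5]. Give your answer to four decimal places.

E[B | A=x] = μ_B + ρ(σ_B/σ_A)(x − μ_A) for jointly normal variables.
E[B | A=-2.5] = 5.8 + (-0.72)·(3.4/1.5)·(-2.5 − (-0.2)) = 5.8 + (-1.632)·(-2.3) = 9.5536.

9.5536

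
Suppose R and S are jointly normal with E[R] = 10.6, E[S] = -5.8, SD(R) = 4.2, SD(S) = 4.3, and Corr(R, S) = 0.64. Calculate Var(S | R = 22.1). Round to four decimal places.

Var(S | R=x) = (1 − ρ²)·σ_S².
Var(S | R=22.1) = (4.3)²·(1 − (0.64)²) = 18.49·0.5904 = 10.9165.

10.9165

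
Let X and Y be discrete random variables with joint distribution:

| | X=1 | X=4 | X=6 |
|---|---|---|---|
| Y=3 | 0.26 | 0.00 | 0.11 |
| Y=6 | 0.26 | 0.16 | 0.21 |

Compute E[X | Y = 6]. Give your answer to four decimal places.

P(Y = 6) = 0.63.
Σ X·P over the event = 1·(0.26) + 4·(0.16) + 6·(0.21) = 2.16.
E[X | Y = 6] = (2.16) / (0.63) = 3.4286.

3.4286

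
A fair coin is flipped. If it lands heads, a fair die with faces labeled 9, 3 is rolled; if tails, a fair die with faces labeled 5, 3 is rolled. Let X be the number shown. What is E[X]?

5

E[X | heads] = (9+3)/2 = 6.
E[X | tails] = (5+3)/2 = 4.
By the law of total expectation,
E[X] = (1/2)·(6) + (1/2)·(4) = 5.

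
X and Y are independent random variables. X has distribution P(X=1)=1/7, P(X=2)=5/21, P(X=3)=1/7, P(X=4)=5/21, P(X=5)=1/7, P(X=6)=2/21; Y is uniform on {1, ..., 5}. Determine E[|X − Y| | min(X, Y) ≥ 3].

P(min(X, Y) ≥ 3) = 13/35.
Summing |X−Y|·P(x,y) over outcomes with min(X, Y) ≥ 3 gives 8/21.
E[|X − Y| | min(X, Y) ≥ 3] = (8/21) / (13/35) = 40/39.

40/39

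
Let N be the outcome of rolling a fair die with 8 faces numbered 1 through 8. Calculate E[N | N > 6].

Given N > 6, N is equally likely to be any of {7, 8}.
E[N | N > 6] = (7 + 8) / 2 = 15/2.

15/2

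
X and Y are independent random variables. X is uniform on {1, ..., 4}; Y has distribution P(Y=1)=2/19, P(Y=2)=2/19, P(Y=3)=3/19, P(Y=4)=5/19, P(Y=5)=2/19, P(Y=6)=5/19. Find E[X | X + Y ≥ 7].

P(X + Y ≥ 7) = 39/76.
Summing X·P(x,y) over outcomes with X + Y ≥ 7 gives 115/76.
E[X | X + Y ≥ 7] = (115/76) / (39/76) = 115/39.

115/39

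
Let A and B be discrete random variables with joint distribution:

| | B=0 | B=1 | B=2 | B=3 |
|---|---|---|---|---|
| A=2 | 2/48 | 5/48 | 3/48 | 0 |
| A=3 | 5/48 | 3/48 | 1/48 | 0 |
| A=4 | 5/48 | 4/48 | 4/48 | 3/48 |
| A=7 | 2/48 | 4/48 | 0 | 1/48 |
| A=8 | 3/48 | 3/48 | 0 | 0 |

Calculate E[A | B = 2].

25/8

P(B = 2) = 1/6.
Σ A·P over the event = 2·(3/48) + 3·(1/48) + 4·(4/48) = 25/48.
E[A | B = 2] = (25/48) / (1/6) = 25/8.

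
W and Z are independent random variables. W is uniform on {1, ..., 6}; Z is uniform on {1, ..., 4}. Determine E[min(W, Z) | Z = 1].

1

Outcomes with Z = 1: (1,1), (2,1), (3,1), (4,1), (5,1), (6,1), each with probability 1/24.
E[min(W, Z) | Z = 1] = (1 + 1 + 1 + 1 + 1 + 1) / 6 = 1.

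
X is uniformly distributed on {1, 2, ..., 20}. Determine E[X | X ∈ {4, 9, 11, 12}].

P(X ∈ {4, 9, 11, 12}) = 1/5.
Σ over the event: 4·1/20 + 9·1/20 + 11·1/20 + 12·1/20 = 9/5.
E[X | X ∈ {4, 9, 11, 12}] = (9/5) / (1/5) = 9.

9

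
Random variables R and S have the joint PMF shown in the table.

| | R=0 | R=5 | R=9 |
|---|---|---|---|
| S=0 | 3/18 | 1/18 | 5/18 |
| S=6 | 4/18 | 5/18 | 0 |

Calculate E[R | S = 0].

P(S = 0) = 1/2.
Summing R·P(R=x,S=y) over the conditioning event gives 25/9.
E[R | S = 0] = (25/9) / (1/2) = 50/9.

50/9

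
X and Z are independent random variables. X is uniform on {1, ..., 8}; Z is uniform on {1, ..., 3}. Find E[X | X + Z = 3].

Outcomes with X + Z = 3: (1,2), (2,1), each with probability 1/24.
E[X | X + Z = 3] = (1 + 2) / 2 = 3/2.

3/2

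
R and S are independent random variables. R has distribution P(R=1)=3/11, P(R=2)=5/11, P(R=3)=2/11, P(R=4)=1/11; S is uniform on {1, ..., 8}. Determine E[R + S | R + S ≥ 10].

125/12

P(R + S ≥ 10) = 3/22.
Summing (R+S)·P(x,y) over outcomes with R + S ≥ 10 gives 125/88.
E[R + S | R + S ≥ 10] = (125/88) / (3/22) = 125/12.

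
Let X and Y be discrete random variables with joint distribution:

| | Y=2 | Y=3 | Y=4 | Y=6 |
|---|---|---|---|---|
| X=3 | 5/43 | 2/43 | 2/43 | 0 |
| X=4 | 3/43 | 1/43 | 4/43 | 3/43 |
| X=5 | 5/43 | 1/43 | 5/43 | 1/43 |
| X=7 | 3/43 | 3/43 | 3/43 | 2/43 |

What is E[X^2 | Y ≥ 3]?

731/27

P(Y ≥ 3) = 27/43.
Summing X^2·P(X=x,Y=y) over the conditioning event gives 17.
E[X^2 | Y ≥ 3] = (17) / (27/43) = 731/27.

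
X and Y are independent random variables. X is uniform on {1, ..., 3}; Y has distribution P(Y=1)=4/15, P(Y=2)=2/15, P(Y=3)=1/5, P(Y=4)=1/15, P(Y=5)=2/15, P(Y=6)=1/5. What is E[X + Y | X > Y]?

19/5

P(X > Y) = 2/9.
Summing (X+Y)·P(x,y) over outcomes with X > Y gives 38/45.
E[X + Y | X > Y] = (38/45) / (2/9) = 19/5.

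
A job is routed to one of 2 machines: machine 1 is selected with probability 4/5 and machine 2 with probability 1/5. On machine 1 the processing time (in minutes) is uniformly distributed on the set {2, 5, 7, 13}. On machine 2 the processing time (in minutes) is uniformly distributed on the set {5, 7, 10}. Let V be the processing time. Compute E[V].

E[V | machine 1] = (2+5+7+13)/4 = 27/4.
E[V | machine 2] = (5+7+10)/3 = 22/3.
By the law of total expectation,
E[V] = (4/5)·(27/4) + (1/5)·(22/3) = 103/15.

103/15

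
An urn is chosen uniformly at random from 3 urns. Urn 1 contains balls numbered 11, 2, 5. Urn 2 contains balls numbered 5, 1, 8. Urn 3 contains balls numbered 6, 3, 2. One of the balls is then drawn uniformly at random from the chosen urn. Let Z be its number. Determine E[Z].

E[Z | urn 1] = (11+2+5)/3 = 6.
E[Z | urn 2] = (5+1+8)/3 = 14/3.
E[Z | urn 3] = (6+3+2)/3 = 11/3.
E[Z] = (1/3)·(6) + (1/3)·(14/3) + (1/3)·(11/3) = 43/9.

43/9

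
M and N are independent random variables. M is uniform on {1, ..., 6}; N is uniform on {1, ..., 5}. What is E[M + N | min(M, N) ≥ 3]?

P(min(M, N) ≥ 3) = 2/5.
Summing (M+N)·P(x,y) over outcomes with min(M, N) ≥ 3 gives 17/5.
E[M + N | min(M, N) ≥ 3] = (17/5) / (2/5) = 17/2.

17/2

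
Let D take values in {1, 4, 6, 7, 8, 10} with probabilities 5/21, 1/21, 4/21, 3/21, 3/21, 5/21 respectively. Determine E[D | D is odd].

P(D is odd) = 8/21.
Σ over the event: 1·5/21 + 7·1/7 = 26/21.
E[D | D is odd] = (26/21) / (8/21) = 13/4.

13/4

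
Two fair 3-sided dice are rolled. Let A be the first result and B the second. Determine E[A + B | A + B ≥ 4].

Outcomes with A + B ≥ 4: (1,3), (2,2), (2,3), (3,1), (3,2), (3,3), each with probability 1/9.
E[A + B | A + B ≥ 4] = (4 + 4 + 5 + 4 + 5 + 6) / 6 = 14/3.

14/3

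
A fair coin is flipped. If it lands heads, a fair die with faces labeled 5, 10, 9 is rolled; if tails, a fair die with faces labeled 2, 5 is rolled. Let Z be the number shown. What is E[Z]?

23/4

E[Z | heads] = (5+10+9)/3 = 8.
E[Z | tails] = (2+5)/2 = 7/2.
E[Z] = (1/2)·(8) + (1/2)·(7/2) = 23/4.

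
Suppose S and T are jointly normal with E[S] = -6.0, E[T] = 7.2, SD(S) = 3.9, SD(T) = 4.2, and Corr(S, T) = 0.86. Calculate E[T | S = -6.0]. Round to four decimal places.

7.2000

For a bivariate normal, E[T | S=x] = μ_T + ρ·(σ_T/σ_S)·(x − μ_S).
E[T | S=-6.0] = 7.2 + (0.86)·(4.2/3.9)·(-6.0 − (-6.0)) = 7.2 + (0.92615)·(0) = 7.2000.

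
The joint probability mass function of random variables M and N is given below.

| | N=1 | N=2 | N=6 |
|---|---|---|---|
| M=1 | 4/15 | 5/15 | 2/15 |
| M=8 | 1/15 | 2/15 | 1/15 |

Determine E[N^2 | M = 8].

P(M = 8) = 4/15.
Summing N^2·P(M=x,N=y) over the conditioning event gives 3.
E[N^2 | M = 8] = (3) / (4/15) = 45/4.

45/4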